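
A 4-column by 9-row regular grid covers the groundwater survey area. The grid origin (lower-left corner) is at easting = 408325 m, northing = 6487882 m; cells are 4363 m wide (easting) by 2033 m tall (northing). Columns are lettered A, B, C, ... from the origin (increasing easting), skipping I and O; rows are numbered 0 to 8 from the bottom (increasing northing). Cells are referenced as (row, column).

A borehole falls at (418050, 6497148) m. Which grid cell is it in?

(4, C)

Column index: ⌊(418050 − 408325) / 4363⌋ = ⌊2.229⌋ = 2 → column C
Row offset from origin: ⌊(6497148 − 6487882) / 2033⌋ = ⌊4.558⌋ = 4 → row 4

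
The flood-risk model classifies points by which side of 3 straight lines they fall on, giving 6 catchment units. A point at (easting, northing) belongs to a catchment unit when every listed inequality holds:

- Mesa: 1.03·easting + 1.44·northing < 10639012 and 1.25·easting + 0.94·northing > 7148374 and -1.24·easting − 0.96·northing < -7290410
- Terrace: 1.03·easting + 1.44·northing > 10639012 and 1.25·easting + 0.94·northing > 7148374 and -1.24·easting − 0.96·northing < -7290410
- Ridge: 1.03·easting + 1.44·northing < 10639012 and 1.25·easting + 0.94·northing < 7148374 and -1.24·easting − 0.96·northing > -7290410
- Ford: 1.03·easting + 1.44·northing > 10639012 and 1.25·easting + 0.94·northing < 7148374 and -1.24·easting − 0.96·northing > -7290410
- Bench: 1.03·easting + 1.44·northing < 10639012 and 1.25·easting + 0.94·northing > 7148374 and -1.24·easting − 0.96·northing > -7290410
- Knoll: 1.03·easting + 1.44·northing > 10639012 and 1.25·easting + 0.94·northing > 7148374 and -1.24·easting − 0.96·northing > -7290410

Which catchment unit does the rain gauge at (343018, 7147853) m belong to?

Ford

1.03·343018 + 1.44·7147853 = 10646216.860, which is > 10639012
1.25·343018 + 0.94·7147853 = 7147754.320, which is < 7148374
-1.24·343018 − 0.96·7147853 = -7287281.200, which is > -7290410
This sign pattern matches Ford.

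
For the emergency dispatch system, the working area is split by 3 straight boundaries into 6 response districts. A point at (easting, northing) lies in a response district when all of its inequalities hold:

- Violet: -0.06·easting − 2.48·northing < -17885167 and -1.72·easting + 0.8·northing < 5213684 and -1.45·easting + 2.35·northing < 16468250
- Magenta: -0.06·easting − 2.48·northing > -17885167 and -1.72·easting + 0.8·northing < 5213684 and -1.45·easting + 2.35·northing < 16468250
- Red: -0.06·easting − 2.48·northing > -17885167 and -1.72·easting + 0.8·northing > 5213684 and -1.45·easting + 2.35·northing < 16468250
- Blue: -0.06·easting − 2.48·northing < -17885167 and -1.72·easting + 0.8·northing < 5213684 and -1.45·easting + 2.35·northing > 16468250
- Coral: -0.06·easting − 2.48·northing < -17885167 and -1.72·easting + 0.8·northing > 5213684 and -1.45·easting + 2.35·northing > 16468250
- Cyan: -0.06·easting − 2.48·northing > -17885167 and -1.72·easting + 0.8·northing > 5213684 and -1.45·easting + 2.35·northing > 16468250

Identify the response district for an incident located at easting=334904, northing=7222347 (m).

Blue

-0.06·334904 − 2.48·7222347 = -17931514.800, which is < -17885167
-1.72·334904 + 0.8·7222347 = 5201842.720, which is < 5213684
-1.45·334904 + 2.35·7222347 = 16486904.650, which is > 16468250
This sign pattern matches Blue.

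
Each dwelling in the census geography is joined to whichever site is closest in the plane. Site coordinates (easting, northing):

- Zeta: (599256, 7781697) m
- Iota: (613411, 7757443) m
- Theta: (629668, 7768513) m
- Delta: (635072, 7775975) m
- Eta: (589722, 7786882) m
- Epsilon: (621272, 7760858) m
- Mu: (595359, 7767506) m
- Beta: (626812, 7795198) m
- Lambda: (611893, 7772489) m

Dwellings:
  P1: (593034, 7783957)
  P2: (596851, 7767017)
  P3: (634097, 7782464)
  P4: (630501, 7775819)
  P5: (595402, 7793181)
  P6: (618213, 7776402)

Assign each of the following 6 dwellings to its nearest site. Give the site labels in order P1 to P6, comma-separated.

P1 → Eta (d²=19524969.00)
P2 → Mu (d²=2465185.00)
P3 → Delta (d²=43057746.00)
P4 → Delta (d²=20918377.00)
P5 → Eta (d²=71939801.00)
P6 → Lambda (d²=55253969.00)

Eta, Mu, Delta, Delta, Eta, Lambda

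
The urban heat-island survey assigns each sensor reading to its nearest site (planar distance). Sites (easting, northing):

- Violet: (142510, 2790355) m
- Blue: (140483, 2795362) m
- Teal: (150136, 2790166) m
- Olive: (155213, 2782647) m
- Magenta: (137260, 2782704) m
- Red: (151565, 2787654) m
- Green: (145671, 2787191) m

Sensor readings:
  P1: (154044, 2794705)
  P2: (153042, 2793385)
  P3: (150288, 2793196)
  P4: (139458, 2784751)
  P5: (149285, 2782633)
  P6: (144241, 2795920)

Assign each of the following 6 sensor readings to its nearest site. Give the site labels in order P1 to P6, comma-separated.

P1 → Teal (d²=35874985.00)
P2 → Teal (d²=18806797.00)
P3 → Teal (d²=9204004.00)
P4 → Magenta (d²=9021413.00)
P5 → Red (d²=30408841.00)
P6 → Blue (d²=14433928.00)

Teal, Teal, Teal, Magenta, Red, Blue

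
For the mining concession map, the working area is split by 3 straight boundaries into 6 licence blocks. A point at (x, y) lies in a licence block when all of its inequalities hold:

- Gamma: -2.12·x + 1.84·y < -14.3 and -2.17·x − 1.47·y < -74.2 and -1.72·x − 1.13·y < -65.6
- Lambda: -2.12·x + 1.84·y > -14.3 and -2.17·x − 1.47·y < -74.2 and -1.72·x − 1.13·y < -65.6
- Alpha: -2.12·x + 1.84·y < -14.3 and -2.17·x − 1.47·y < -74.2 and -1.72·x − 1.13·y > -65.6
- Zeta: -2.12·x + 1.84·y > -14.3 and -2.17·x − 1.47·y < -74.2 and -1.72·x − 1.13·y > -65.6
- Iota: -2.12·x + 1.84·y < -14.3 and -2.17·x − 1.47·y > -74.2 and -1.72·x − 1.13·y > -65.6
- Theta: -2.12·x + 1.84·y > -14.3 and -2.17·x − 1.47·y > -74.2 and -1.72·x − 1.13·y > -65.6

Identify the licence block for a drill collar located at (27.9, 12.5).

-2.12·27.9 + 1.84·12.5 = -36.148, which is < -14.3
-2.17·27.9 − 1.47·12.5 = -78.918, which is < -74.2
-1.72·27.9 − 1.13·12.5 = -62.113, which is > -65.6
This sign pattern matches Alpha.

Alpha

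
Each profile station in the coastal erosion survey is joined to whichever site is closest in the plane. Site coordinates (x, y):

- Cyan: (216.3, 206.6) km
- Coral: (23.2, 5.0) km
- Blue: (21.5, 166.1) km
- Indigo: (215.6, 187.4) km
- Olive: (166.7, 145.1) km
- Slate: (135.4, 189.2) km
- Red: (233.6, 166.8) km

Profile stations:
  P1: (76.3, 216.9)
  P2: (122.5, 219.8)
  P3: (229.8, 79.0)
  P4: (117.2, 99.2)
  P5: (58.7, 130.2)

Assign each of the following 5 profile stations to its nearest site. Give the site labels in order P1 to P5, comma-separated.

Slate, Slate, Red, Olive, Blue

P1 → Slate (d²=4260.10)
P2 → Slate (d²=1102.77)
P3 → Red (d²=7723.28)
P4 → Olive (d²=4557.06)
P5 → Blue (d²=2672.65)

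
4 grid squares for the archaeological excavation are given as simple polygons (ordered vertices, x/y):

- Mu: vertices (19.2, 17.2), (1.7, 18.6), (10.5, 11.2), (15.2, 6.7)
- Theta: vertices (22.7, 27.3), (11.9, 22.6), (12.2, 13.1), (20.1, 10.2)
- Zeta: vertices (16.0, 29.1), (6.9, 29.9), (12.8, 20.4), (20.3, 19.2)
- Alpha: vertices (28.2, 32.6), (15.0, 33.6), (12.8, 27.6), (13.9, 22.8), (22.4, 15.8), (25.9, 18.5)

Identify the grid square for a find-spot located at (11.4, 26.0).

Zeta

Cast a ray rightward from (11.4, 26.0). For each polygon, the edges (by vertex number in listed order) whose endpoints lie on opposite sides of y = 26.0, where each meets that height, and whether that is right or left of the point:
Mu: no edge straddles that height → 0 crossings.
Theta: 1–2 at x≈19.71 (right), 4–1 at x≈22.50 (right) → 2 crossings.
Zeta: 2–3 at x≈9.32 (left), 4–1 at x≈17.35 (right) → 1 crossing.
Alpha: 3–4 at x≈13.17 (right), 6–1 at x≈27.12 (right) → 2 crossings.
Only Zeta has an odd count, so the point is inside Zeta.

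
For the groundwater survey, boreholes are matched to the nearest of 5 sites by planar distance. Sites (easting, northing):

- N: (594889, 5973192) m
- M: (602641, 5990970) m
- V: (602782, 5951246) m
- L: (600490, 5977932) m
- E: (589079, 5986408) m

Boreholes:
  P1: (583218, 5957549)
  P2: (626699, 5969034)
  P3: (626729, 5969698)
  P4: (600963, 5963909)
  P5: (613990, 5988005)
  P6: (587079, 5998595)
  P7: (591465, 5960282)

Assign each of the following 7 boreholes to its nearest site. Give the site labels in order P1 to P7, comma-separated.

N, L, L, N, M, E, N

P1 → N (d²=380915690.00)
P2 → L (d²=766086085.00)
P3 → L (d²=756283877.00)
P4 → N (d²=123067565.00)
P5 → M (d²=137591026.00)
P6 → E (d²=152522969.00)
P7 → N (d²=178391876.00)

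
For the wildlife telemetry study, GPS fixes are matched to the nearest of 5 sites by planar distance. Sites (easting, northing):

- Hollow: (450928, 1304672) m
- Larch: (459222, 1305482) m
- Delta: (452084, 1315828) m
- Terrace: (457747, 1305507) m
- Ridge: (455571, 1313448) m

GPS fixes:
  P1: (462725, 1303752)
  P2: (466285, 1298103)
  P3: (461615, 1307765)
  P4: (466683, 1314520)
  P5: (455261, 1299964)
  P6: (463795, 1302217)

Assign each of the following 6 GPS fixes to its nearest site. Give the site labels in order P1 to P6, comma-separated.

P1 → Larch (d²=15263909.00)
P2 → Larch (d²=104335610.00)
P3 → Larch (d²=10938538.00)
P4 → Ridge (d²=124625728.00)
P5 → Terrace (d²=36905045.00)
P6 → Larch (d²=31572554.00)

Larch, Larch, Larch, Ridge, Terrace, Larch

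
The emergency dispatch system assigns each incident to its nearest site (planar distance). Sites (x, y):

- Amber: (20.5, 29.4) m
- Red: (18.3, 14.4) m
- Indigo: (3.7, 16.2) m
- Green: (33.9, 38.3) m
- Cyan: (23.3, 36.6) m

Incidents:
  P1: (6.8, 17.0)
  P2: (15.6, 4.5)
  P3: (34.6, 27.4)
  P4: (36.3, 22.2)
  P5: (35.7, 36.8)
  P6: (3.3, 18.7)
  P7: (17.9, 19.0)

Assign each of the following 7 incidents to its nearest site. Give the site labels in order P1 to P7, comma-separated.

Indigo, Red, Green, Green, Green, Indigo, Red

P1 → Indigo (d²=10.25)
P2 → Red (d²=105.30)
P3 → Green (d²=119.30)
P4 → Green (d²=264.97)
P5 → Green (d²=5.49)
P6 → Indigo (d²=6.41)
P7 → Red (d²=21.32)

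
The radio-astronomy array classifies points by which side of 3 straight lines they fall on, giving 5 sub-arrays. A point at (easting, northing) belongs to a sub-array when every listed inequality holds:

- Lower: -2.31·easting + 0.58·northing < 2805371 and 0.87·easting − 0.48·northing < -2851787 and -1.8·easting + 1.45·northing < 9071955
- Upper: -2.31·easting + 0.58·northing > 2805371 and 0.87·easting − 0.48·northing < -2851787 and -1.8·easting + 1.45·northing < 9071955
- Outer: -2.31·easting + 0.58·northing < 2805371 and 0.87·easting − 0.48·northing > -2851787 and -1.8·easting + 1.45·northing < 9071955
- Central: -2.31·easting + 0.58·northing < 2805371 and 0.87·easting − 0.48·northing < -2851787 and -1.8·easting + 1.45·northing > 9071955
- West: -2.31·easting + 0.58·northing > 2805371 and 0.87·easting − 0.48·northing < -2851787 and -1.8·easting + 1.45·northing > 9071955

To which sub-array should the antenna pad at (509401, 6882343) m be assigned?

-2.31·509401 + 0.58·6882343 = 2815042.630, which is > 2805371
0.87·509401 − 0.48·6882343 = -2860345.770, which is < -2851787
-1.8·509401 + 1.45·6882343 = 9062475.550, which is < 9071955
This sign pattern matches Upper.

Upper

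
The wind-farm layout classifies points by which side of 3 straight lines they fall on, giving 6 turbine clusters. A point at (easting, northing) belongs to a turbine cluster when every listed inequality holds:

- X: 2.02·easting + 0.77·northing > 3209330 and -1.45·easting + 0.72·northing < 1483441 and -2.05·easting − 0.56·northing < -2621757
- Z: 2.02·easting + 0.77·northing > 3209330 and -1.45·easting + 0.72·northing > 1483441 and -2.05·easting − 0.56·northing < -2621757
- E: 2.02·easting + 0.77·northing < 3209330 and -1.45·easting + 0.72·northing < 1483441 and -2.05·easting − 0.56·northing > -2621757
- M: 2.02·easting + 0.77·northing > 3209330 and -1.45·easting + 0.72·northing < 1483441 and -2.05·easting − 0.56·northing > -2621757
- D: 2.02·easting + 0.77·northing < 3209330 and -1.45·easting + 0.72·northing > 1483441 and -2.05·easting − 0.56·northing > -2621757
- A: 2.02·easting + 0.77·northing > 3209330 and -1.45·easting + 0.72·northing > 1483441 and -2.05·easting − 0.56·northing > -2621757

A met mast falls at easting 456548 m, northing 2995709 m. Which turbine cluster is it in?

2.02·456548 + 0.77·2995709 = 3228922.890, which is > 3209330
-1.45·456548 + 0.72·2995709 = 1494915.880, which is > 1483441
-2.05·456548 − 0.56·2995709 = -2613520.440, which is > -2621757
This sign pattern matches A.

A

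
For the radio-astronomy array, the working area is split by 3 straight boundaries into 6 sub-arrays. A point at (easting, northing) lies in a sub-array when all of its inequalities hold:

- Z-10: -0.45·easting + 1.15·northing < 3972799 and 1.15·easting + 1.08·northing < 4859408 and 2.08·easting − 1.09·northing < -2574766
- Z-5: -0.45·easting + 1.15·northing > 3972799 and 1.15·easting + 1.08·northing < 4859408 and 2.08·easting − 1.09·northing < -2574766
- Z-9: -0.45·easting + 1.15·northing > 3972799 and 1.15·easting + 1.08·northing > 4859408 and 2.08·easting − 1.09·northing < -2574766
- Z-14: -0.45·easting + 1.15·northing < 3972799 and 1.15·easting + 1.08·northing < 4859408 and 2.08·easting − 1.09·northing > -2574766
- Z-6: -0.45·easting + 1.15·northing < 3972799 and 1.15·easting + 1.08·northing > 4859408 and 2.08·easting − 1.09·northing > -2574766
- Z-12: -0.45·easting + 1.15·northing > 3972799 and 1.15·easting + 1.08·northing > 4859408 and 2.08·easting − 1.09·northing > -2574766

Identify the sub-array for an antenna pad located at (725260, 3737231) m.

-0.45·725260 + 1.15·3737231 = 3971448.650, which is < 3972799
1.15·725260 + 1.08·3737231 = 4870258.480, which is > 4859408
2.08·725260 − 1.09·3737231 = -2565040.990, which is > -2574766
This sign pattern matches Z-6.

Z-6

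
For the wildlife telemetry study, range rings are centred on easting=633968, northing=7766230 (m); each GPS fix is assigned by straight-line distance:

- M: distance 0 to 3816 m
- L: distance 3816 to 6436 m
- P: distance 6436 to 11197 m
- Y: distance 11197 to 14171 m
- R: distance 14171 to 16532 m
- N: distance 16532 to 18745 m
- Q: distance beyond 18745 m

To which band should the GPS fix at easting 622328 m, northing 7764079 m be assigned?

Distance = √((622328−633968)² + (7764079−7766230)²) = √(135489600.000 + 4626801.000) = 11837.077 m.
11197 ≤ 11837.077 < 14171 → Y.

Y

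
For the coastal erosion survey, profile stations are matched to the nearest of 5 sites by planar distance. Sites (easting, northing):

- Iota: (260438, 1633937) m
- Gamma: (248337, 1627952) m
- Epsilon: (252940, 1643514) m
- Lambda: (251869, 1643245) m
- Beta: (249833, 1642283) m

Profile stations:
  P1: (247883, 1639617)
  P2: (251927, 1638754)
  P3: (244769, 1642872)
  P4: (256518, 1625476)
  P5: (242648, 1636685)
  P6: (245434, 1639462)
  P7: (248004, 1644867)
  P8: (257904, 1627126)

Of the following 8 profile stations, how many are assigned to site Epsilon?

P1 → Beta
P2 → Beta
P3 → Beta
P4 → Gamma
P5 → Beta
P6 → Beta
P7 → Beta
P8 → Iota
0 of the 8 go to Epsilon.

0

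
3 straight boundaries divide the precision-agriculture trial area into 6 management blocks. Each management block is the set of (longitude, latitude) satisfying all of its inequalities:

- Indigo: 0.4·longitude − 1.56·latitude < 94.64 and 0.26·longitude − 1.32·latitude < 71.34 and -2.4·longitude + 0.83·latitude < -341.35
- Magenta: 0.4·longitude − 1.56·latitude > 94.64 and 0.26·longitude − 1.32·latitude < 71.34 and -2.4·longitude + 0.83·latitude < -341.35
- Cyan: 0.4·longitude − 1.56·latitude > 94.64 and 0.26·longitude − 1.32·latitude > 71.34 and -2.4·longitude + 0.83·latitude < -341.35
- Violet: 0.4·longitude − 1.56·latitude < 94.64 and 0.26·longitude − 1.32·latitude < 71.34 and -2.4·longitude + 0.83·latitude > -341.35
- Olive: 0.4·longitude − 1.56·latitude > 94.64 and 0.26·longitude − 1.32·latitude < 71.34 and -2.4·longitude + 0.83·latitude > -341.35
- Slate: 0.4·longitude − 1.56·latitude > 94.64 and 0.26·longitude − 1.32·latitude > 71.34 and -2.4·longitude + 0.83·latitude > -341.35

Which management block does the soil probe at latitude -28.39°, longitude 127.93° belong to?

Olive

0.4·127.93 − 1.56·-28.39 = 95.460, which is > 94.64
0.26·127.93 − 1.32·-28.39 = 70.737, which is < 71.34
-2.4·127.93 + 0.83·-28.39 = -330.596, which is > -341.35
This sign pattern matches Olive.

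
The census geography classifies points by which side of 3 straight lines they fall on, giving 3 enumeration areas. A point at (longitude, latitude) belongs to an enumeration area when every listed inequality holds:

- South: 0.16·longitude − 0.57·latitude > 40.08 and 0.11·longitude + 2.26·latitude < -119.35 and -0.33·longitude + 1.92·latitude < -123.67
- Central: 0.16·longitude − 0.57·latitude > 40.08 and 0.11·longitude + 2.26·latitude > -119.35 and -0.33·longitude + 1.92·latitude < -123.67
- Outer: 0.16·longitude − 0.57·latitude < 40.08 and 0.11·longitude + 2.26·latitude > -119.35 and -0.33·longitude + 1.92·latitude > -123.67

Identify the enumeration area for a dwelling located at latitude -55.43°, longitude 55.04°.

0.16·55.04 − 0.57·-55.43 = 40.401, which is > 40.08
0.11·55.04 + 2.26·-55.43 = -119.217, which is > -119.35
-0.33·55.04 + 1.92·-55.43 = -124.589, which is < -123.67
This sign pattern matches Central.

Central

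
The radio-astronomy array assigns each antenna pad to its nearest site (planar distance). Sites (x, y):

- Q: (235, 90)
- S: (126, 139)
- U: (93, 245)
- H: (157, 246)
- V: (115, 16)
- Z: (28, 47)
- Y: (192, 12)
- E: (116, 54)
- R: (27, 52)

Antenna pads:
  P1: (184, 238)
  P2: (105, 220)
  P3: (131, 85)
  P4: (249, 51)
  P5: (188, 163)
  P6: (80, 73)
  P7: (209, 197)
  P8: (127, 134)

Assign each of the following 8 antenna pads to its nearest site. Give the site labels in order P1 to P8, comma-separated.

P1 → H (d²=793.00)
P2 → U (d²=769.00)
P3 → E (d²=1186.00)
P4 → Q (d²=1717.00)
P5 → S (d²=4420.00)
P6 → E (d²=1657.00)
P7 → H (d²=5105.00)
P8 → S (d²=26.00)

H, U, E, Q, S, E, H, S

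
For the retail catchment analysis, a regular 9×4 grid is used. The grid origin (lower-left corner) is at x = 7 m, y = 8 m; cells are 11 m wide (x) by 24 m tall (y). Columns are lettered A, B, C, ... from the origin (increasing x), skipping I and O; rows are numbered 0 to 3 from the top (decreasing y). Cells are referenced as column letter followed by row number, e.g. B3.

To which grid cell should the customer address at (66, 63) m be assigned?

F1

Column index: ⌊(66 − 7) / 11⌋ = ⌊5.364⌋ = 5 → column F
Row offset from origin: ⌊(63 − 8) / 24⌋ = ⌊2.292⌋ = 2 → row 1 (counted from top)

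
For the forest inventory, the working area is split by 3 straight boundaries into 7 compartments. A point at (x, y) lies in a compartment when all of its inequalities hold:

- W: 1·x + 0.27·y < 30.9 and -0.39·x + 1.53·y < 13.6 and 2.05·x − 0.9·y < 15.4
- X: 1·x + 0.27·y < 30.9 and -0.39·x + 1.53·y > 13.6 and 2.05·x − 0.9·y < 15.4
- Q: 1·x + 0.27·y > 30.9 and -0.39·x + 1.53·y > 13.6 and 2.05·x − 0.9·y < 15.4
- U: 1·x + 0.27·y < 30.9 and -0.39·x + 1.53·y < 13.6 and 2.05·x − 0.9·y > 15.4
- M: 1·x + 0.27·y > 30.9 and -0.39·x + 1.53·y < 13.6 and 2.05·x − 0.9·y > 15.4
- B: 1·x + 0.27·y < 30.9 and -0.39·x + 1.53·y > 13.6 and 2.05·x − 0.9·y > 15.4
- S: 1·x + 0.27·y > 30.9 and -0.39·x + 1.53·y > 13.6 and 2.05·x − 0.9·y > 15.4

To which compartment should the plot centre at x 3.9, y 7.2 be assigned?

1·3.9 + 0.27·7.2 = 5.844, which is < 30.9
-0.39·3.9 + 1.53·7.2 = 9.495, which is < 13.6
2.05·3.9 − 0.9·7.2 = 1.515, which is < 15.4
This sign pattern matches W.

W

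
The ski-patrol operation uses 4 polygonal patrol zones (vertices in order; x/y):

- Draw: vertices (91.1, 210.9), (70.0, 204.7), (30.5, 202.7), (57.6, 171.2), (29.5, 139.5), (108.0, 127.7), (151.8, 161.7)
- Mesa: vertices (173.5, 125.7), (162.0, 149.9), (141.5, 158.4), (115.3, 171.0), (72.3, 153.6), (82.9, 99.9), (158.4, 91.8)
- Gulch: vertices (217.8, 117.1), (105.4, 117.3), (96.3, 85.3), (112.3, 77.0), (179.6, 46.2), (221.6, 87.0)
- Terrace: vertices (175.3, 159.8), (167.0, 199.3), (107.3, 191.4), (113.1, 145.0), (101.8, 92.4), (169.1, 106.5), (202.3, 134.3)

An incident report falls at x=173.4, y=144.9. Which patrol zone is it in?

Cast a ray rightward from (173.4, 144.9). For each polygon, the edges (by vertex number in listed order) whose endpoints lie on opposite sides of y = 144.9, where each meets that height, and whether that is right or left of the point:
Draw: 4–5 at x≈34.29 (left), 6–7 at x≈130.16 (left) → 0 crossings.
Mesa: 1–2 at x≈164.38 (left), 5–6 at x≈74.02 (left) → 0 crossings.
Gulch: no edge straddles that height → 0 crossings.
Terrace: 4–5 at x≈113.08 (left), 7–1 at x≈191.08 (right) → 1 crossing.
Only Terrace has an odd count, so the point is inside Terrace.

Terrace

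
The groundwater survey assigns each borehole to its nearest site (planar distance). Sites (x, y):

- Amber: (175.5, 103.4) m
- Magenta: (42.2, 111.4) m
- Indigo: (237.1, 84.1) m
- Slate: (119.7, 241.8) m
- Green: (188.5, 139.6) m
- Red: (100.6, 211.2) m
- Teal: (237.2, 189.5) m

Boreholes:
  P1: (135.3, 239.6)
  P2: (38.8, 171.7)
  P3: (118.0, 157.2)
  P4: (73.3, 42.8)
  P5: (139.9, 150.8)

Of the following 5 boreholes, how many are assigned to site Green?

1

P1 → Slate
P2 → Magenta
P3 → Red
P4 → Magenta
P5 → Green
1 of the 5 goes to Green.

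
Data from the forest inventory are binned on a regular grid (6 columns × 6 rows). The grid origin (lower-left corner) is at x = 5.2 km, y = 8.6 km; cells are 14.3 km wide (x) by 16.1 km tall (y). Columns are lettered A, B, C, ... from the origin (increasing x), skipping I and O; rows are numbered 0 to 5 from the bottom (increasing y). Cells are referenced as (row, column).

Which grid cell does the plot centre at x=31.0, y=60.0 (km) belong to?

Column index: ⌊(31.0 − 5.2) / 14.3⌋ = ⌊1.804⌋ = 1 → column B
Row offset from origin: ⌊(60.0 − 8.6) / 16.1⌋ = ⌊3.193⌋ = 3 → row 3

(3, B)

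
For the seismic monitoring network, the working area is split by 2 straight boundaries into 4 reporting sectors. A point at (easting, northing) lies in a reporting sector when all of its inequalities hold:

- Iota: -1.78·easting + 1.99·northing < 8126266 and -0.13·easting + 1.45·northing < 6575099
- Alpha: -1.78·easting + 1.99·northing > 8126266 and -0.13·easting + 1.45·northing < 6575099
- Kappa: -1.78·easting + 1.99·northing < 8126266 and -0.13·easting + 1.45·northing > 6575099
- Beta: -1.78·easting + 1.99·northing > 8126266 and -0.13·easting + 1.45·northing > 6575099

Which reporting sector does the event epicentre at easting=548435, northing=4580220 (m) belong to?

-1.78·548435 + 1.99·4580220 = 8138423.500, which is > 8126266
-0.13·548435 + 1.45·4580220 = 6570022.450, which is < 6575099
This sign pattern matches Alpha.

Alpha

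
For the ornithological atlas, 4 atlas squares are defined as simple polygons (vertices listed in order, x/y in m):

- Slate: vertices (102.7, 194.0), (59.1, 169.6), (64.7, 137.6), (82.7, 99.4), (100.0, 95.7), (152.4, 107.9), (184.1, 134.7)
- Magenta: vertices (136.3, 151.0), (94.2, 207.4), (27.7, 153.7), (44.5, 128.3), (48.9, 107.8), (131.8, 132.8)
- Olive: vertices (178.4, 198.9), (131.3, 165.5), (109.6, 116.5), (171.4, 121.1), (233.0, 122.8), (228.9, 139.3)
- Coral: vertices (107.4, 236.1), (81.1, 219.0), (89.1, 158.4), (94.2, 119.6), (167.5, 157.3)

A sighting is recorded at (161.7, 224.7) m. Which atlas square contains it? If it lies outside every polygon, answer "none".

none

Cast a ray rightward from (161.7, 224.7). For each polygon, the edges (by vertex number in listed order) whose endpoints lie on opposite sides of y = 224.7, where each meets that height, and whether that is right or left of the point:
Slate: no edge straddles that height → 0 crossings.
Magenta: no edge straddles that height → 0 crossings.
Olive: no edge straddles that height → 0 crossings.
Coral: 1–2 at x≈89.87 (left), 5–1 at x≈116.09 (left) → 0 crossings.
All counts are even, so the point lies outside every listed polygon.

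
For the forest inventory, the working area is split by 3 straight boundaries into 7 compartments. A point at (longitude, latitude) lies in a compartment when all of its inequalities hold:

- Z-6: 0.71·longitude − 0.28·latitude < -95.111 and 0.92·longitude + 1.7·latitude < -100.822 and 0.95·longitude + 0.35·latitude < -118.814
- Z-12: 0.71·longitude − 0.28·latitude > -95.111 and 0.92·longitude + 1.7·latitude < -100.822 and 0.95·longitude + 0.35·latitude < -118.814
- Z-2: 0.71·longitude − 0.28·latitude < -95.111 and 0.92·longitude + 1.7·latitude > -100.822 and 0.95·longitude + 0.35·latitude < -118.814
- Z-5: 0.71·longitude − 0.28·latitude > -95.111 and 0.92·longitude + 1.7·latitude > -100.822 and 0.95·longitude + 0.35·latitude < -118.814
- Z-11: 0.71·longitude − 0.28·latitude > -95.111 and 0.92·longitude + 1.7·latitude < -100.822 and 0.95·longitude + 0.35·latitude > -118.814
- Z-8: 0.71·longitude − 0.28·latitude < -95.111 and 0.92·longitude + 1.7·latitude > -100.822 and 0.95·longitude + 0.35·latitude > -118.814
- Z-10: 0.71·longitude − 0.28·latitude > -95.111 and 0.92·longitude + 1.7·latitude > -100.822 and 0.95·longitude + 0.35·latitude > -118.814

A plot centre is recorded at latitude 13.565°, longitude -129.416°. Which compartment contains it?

0.71·-129.416 − 0.28·13.565 = -95.684, which is < -95.111
0.92·-129.416 + 1.7·13.565 = -96.002, which is > -100.822
0.95·-129.416 + 0.35·13.565 = -118.197, which is > -118.814
This sign pattern matches Z-8.

Z-8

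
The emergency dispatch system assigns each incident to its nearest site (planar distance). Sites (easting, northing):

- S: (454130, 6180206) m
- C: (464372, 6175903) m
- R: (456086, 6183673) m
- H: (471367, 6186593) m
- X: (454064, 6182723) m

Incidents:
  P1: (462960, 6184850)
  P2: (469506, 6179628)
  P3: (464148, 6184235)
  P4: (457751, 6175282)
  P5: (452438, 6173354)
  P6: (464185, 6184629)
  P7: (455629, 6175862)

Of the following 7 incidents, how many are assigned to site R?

1

P1 → R
P2 → C
P3 → H
P4 → S
P5 → S
P6 → H
P7 → S
1 of the 7 goes to R.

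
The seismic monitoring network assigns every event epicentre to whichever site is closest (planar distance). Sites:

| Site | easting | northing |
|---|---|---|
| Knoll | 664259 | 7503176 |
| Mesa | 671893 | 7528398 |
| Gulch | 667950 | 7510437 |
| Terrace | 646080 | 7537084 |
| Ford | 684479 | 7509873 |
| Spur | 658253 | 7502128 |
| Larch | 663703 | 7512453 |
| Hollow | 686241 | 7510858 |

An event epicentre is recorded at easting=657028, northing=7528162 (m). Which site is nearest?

Terrace

Squared distances to each site:
Knoll: 676587557.000; Mesa: 221023921.000; Gulch: 433465709.000; Terrace: 199460788.000; Ford: 1088044922.000; Spur: 679269781.000; Larch: 291328306.000; Hollow: 1152827785.000.
Minimum at Terrace.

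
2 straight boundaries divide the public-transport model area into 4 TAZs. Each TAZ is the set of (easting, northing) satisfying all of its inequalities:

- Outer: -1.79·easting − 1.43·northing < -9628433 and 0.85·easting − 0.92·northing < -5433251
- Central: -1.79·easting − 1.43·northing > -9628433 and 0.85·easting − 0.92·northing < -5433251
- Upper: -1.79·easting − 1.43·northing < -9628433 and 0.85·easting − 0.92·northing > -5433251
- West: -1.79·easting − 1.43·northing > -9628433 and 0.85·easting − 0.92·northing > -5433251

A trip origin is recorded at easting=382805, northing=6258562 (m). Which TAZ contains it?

-1.79·382805 − 1.43·6258562 = -9634964.610, which is < -9628433
0.85·382805 − 0.92·6258562 = -5432492.790, which is > -5433251
This sign pattern matches Upper.

Upper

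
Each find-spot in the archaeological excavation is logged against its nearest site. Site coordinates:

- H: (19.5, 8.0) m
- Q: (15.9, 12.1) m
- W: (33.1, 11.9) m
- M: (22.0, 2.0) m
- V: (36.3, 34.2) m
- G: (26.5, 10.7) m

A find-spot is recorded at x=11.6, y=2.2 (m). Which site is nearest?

H

Squared distances to each site:
H: 96.050; Q: 116.500; W: 556.340; M: 108.200; V: 1634.090; G: 294.260.
Minimum at H.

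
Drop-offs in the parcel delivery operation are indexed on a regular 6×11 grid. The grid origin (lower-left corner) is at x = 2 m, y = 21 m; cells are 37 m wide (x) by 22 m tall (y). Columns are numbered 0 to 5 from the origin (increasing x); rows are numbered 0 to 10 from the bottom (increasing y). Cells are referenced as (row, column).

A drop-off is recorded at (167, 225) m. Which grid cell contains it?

Column index: ⌊(167 − 2) / 37⌋ = ⌊4.459⌋ = 4
Row offset from origin: ⌊(225 − 21) / 22⌋ = ⌊9.273⌋ = 9 → row 9

(9, 4)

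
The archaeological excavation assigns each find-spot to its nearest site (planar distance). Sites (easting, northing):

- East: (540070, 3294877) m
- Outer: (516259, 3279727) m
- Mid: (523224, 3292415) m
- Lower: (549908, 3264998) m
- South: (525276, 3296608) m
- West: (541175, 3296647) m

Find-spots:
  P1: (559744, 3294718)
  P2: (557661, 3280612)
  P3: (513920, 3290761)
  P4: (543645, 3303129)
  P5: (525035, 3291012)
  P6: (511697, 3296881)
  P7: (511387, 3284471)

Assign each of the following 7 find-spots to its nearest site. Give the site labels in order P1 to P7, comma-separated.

P1 → West (d²=348528802.00)
P2 → Lower (d²=303906005.00)
P3 → Mid (d²=89300132.00)
P4 → West (d²=48117224.00)
P5 → Mid (d²=5248130.00)
P6 → Mid (d²=152816885.00)
P7 → Outer (d²=46241920.00)

West, Lower, Mid, West, Mid, Mid, Outer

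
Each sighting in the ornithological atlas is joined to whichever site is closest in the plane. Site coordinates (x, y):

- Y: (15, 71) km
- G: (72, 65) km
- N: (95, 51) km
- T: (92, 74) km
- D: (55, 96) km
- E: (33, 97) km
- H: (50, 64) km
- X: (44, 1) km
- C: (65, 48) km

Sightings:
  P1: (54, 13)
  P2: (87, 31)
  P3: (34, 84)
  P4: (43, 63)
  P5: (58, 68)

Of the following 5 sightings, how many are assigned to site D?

0

P1 → X
P2 → N
P3 → E
P4 → H
P5 → H
0 of the 5 go to D.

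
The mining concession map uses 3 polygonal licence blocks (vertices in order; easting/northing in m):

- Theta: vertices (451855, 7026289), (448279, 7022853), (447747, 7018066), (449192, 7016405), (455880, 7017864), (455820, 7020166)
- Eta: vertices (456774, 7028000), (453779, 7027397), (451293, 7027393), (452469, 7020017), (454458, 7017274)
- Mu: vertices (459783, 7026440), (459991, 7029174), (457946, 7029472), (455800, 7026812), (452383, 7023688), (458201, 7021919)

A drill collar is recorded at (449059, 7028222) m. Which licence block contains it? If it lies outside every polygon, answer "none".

Cast a ray rightward from (449059, 7028222). For each polygon, the edges (by vertex number in listed order) whose endpoints lie on opposite sides of northing = 7028222, where each meets that height, and whether that is right or left of the point:
Theta: no edge straddles that height → 0 crossings.
Eta: no edge straddles that height → 0 crossings.
Mu: 1–2 at easting≈459918.6 (right), 3–4 at easting≈456937.5 (right) → 2 crossings.
All counts are even, so the point lies outside every listed polygon.

none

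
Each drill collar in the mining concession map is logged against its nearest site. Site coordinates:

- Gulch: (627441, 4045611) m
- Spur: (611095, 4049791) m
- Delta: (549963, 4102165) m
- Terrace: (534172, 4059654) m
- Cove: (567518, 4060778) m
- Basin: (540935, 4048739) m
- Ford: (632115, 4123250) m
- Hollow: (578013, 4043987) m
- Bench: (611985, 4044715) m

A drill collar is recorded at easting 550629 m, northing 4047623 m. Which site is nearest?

Basin

Squared distances to each site:
Gulch: 5904131488.000; Spur: 3660837380.000; Delta: 2975273320.000; Terrace: 415577810.000; Cove: 458292346.000; Basin: 95219092.000; Ford: 12359411325.000; Hollow: 763103952.000; Bench: 3773015200.000.
Minimum at Basin.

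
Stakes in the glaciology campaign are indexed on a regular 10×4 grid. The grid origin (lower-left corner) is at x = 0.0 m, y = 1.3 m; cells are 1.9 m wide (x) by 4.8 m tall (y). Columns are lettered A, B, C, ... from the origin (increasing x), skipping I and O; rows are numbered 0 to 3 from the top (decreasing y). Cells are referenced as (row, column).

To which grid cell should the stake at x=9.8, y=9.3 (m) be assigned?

(2, F)

Column index: ⌊(9.8 − 0.0) / 1.9⌋ = ⌊5.158⌋ = 5 → column F
Row offset from origin: ⌊(9.3 − 1.3) / 4.8⌋ = ⌊1.667⌋ = 1 → row 2 (counted from top)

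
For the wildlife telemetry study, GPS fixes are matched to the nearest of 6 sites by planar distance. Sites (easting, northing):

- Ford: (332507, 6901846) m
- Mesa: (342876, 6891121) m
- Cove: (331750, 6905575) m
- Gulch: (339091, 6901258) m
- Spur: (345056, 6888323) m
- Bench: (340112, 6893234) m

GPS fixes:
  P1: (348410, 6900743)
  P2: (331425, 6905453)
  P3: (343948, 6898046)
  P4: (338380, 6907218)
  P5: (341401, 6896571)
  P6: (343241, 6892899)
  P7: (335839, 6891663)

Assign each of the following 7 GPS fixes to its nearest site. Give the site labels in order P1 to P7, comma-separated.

P1 → Gulch (d²=87108986.00)
P2 → Cove (d²=120509.00)
P3 → Gulch (d²=33907393.00)
P4 → Gulch (d²=36027121.00)
P5 → Bench (d²=12797090.00)
P6 → Mesa (d²=3294509.00)
P7 → Bench (d²=20726570.00)

Gulch, Cove, Gulch, Gulch, Bench, Mesa, Bench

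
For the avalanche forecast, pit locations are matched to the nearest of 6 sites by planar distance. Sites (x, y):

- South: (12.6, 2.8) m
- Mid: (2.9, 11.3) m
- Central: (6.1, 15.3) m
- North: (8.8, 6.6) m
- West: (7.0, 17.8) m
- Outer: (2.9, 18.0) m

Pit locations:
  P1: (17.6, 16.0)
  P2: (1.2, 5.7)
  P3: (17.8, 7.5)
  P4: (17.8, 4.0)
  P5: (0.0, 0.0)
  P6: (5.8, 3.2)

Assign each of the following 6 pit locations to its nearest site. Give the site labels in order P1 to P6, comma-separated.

West, Mid, South, South, North, North

P1 → West (d²=115.60)
P2 → Mid (d²=34.25)
P3 → South (d²=49.13)
P4 → South (d²=28.48)
P5 → North (d²=121.00)
P6 → North (d²=20.56)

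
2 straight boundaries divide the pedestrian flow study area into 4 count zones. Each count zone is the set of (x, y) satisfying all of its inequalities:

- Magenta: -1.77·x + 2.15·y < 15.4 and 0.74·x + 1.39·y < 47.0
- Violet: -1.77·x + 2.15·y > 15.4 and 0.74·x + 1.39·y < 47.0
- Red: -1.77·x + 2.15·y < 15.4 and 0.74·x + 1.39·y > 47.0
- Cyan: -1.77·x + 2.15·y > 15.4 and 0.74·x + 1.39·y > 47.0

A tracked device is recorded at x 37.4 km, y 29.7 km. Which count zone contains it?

Red

-1.77·37.4 + 2.15·29.7 = -2.343, which is < 15.4
0.74·37.4 + 1.39·29.7 = 68.959, which is > 47.0
This sign pattern matches Red.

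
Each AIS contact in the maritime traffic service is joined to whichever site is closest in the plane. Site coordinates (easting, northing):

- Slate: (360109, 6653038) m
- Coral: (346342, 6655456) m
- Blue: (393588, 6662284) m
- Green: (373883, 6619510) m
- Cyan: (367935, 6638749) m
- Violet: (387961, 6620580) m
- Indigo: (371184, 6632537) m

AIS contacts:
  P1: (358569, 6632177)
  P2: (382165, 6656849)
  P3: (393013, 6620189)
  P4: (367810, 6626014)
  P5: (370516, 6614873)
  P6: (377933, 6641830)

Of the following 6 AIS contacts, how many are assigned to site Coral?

0

P1 → Cyan
P2 → Blue
P3 → Violet
P4 → Indigo
P5 → Green
P6 → Cyan
0 of the 6 go to Coral.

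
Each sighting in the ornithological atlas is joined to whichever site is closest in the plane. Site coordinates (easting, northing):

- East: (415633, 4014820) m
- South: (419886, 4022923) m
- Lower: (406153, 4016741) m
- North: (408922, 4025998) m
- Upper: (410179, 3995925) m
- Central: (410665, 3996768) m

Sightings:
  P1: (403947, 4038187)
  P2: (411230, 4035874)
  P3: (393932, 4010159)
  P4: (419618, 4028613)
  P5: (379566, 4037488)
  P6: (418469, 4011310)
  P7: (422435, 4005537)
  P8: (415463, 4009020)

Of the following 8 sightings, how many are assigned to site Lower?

1

P1 → North
P2 → North
P3 → Lower
P4 → South
P5 → North
P6 → East
P7 → East
P8 → East
1 of the 8 goes to Lower.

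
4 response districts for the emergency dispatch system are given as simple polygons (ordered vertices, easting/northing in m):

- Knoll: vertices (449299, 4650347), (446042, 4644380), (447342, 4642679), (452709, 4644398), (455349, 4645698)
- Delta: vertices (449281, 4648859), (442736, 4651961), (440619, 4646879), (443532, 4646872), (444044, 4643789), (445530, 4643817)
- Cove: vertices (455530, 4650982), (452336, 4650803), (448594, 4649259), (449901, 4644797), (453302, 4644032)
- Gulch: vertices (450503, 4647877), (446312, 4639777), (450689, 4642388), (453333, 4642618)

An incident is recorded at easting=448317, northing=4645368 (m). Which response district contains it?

Cast a ray rightward from (448317, 4645368). For each polygon, the edges (by vertex number in listed order) whose endpoints lie on opposite sides of northing = 4645368, where each meets that height, and whether that is right or left of the point:
Knoll: 1–2 at easting≈446581.3 (left), 4–5 at easting≈454678.8 (right) → 1 crossing.
Delta: 4–5 at easting≈443781.8 (left), 6–1 at easting≈446683.9 (left) → 0 crossings.
Cove: 3–4 at easting≈449733.7 (right), 5–1 at easting≈453730.3 (right) → 2 crossings.
Gulch: 1–2 at easting≈449204.8 (right), 4–1 at easting≈451853.2 (right) → 2 crossings.
Only Knoll has an odd count, so the point is inside Knoll.

Knoll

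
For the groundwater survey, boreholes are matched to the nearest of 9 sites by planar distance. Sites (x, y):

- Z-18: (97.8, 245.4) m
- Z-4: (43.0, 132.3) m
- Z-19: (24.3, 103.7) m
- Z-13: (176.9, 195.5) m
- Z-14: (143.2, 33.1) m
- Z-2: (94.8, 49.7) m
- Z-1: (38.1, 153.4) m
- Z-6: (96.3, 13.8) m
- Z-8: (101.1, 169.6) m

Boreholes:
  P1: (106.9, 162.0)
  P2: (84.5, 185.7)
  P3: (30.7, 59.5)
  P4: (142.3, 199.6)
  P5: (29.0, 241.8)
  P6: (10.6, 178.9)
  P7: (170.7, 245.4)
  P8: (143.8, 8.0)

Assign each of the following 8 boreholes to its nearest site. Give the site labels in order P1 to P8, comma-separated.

P1 → Z-8 (d²=91.40)
P2 → Z-8 (d²=534.77)
P3 → Z-19 (d²=1994.60)
P4 → Z-13 (d²=1213.97)
P5 → Z-18 (d²=4746.40)
P6 → Z-1 (d²=1406.50)
P7 → Z-13 (d²=2528.45)
P8 → Z-14 (d²=630.37)

Z-8, Z-8, Z-19, Z-13, Z-18, Z-1, Z-13, Z-14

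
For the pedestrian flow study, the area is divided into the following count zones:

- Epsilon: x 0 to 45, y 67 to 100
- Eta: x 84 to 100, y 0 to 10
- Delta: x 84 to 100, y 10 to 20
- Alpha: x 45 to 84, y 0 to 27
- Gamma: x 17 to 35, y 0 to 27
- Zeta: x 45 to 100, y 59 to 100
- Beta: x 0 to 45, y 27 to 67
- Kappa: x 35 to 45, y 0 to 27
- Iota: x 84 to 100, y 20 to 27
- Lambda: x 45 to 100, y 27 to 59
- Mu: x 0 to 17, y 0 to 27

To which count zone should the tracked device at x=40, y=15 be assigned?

Kappa

The point has x = 40 and y = 15.
Only Kappa satisfies 35 ≤ x ≤ 45 and 0 ≤ y ≤ 27.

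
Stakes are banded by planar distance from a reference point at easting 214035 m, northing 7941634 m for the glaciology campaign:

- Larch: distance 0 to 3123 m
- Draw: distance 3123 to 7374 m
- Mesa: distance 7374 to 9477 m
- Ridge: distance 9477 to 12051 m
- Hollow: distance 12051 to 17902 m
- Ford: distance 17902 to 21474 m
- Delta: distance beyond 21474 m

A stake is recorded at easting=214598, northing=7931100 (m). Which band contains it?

Distance = √((214598−214035)² + (7931100−7941634)²) = √(316969.000 + 110965156.000) = 10549.034 m.
9477 ≤ 10549.034 < 12051 → Ridge.

Ridge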